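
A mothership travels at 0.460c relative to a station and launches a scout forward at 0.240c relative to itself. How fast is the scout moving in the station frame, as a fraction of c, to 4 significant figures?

Compose boost 2: (0.240 + 0.460)/(1 + 0.240×0.460) = 0.7000/1.11040 = 0.6304

u ≈ 0.6304c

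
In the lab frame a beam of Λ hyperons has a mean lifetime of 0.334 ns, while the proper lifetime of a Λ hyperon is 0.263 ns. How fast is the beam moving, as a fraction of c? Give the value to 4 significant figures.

β ≈ 0.6164

γ = Δt/τ₀ = 0.334/0.263 = 1.26996
β = √(1 − 1/γ²) = √(1 − 1/1.26996²) = 0.6164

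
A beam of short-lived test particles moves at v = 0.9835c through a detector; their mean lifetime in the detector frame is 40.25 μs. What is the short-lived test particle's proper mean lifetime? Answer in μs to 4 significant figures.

τ₀ ≈ 7.282 μs

γ = 1/√(1 − 0.9835²) = 5.52767
Proper time: τ₀ = Δt/γ = 40.25/5.52767 = 7.282 μs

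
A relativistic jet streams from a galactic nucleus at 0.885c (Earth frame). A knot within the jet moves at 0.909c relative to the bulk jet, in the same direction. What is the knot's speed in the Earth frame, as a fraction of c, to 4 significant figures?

Relativistic velocity addition: u = (u' + v)/(1 + u'v/c²)
= (0.909 + 0.885)/(1 + 0.909×0.885) = 1.794/1.80446 = 0.9942

u ≈ 0.9942c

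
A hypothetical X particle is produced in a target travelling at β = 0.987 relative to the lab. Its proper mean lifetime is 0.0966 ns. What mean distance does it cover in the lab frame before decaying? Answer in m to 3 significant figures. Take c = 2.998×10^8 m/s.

d ≈ 0.178 m

γ = 1/√(1 − 0.987²) = 6.2220
Dilated lifetime: Δt = γτ₀ = 6.2220 × 0.0966 ns = 0.60104 ns
d = vΔt = 0.987c × 0.60104 ns = 2.9590×10^8 m/s × 6.0104×10^-10 s = 0.178 m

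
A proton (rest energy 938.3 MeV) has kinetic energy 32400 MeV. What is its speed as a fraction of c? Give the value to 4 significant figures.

γ = 1 + K/(m₀c²) = 1 + 32400/938.3 = 35.5305
β = √(1 − 1/γ²) = 0.9996

β ≈ 0.9996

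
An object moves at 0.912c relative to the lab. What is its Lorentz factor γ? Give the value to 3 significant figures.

γ ≈ 2.44

γ = 1/√(1 − β²) = 1/√(1 − 0.912²) = 1/√(0.16826) = 2.44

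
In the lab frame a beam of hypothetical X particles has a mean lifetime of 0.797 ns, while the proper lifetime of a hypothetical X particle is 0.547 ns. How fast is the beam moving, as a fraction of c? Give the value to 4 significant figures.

β ≈ 0.7273

γ = Δt/τ₀ = 0.797/0.547 = 1.45704
β = √(1 − 1/γ²) = √(1 − 1/1.45704²) = 0.7273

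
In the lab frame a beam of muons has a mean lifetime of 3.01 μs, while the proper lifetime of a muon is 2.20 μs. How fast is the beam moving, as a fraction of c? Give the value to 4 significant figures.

β ≈ 0.6825

γ = Δt/τ₀ = 3.01/2.20 = 1.36818
β = √(1 − 1/γ²) = √(1 − 1/1.36818²) = 0.6825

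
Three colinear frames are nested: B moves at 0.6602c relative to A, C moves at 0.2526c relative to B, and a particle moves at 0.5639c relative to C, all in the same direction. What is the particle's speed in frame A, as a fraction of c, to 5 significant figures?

u ≈ 0.93413c

Compose boost 2: (0.2526 + 0.6602)/(1 + 0.2526×0.6602) = 0.91280/1.166767 = 0.7823330
Compose boost 3: (0.5639 + 0.7823330)/(1 + 0.5639×0.7823330) = 1.346233/1.441158 = 0.93413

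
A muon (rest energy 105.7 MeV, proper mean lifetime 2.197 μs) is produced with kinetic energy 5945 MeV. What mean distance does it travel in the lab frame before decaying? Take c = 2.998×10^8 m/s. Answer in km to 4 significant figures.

d ≈ 37.70 km

γ = 1 + K/(m₀c²) = 1 + 5945/105.7 = 57.2441
β = √(1 − 1/γ²) = 0.999847
Dilated lifetime: γτ₀ = 57.2441 × 2.197 μs = 125.765 μs
d = βc·γτ₀ = 0.999847 × (2.998×10^8 m/s) × 0.000125765 s = 37.70 km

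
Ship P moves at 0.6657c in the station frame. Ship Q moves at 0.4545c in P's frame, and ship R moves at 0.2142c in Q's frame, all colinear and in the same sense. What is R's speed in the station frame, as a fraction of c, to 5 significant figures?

Compose boost 2: (0.4545 + 0.6657)/(1 + 0.4545×0.6657) = 1.1202/1.302561 = 0.8599983
Compose boost 3: (0.2142 + 0.8599983)/(1 + 0.2142×0.8599983) = 1.074198/1.184212 = 0.90710

u ≈ 0.90710c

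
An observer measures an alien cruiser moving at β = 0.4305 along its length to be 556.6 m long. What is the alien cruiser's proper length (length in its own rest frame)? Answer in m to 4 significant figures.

L₀ ≈ 616.7 m

γ = 1/√(1 − 0.4305²) = 1.10792
L₀ = γL = 1.10792 × 556.6 = 616.7 m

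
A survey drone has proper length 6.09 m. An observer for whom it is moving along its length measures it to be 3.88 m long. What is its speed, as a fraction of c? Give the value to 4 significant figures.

γ = L₀/L = 6.09/3.88 = 1.56959
β = √(1 − 1/γ²) = 0.7708

β ≈ 0.7708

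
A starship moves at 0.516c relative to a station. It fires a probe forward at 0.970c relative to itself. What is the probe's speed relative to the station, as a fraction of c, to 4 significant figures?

Relativistic velocity addition: u = (u' + v)/(1 + u'v/c²)
= (0.970 + 0.516)/(1 + 0.970×0.516) = 1.486/1.50052 = 0.9903

u ≈ 0.9903c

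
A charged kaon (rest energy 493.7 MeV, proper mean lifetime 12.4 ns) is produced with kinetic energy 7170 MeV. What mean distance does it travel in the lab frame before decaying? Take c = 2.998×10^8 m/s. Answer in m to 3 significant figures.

d ≈ 57.6 m

γ = 1 + K/(m₀c²) = 1 + 7170/493.7 = 15.523
β = √(1 − 1/γ²) = 0.99792
Dilated lifetime: γτ₀ = 15.523 × 12.4 ns = 192.49 ns
d = βc·γτ₀ = 0.99792 × (2.998×10^8 m/s) × 1.9249×10^-7 s = 57.6 m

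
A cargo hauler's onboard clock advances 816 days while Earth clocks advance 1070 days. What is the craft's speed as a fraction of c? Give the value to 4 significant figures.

γ = Δt/τ₀ = 1070/816 = 1.31127
β = √(1 − 1/γ²) = √(1 − 1/1.31127²) = 0.6469

β ≈ 0.6469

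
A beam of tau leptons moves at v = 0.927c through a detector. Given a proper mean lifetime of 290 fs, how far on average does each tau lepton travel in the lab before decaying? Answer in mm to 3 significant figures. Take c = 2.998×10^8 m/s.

d ≈ 0.215 mm

γ = 1/√(1 − 0.927²) = 2.6662
Dilated lifetime: Δt = γτ₀ = 2.6662 × 290 fs = 773.21 fs
d = vΔt = 0.927c × 773.21 fs = 2.7791×10^8 m/s × 7.7321×10^-13 s = 0.215 mm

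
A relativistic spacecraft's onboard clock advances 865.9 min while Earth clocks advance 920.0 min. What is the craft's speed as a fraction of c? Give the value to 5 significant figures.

β ≈ 0.33786

γ = Δt/τ₀ = 920.0/865.9 = 1.062478
β = √(1 − 1/γ²) = √(1 − 1/1.062478²) = 0.33786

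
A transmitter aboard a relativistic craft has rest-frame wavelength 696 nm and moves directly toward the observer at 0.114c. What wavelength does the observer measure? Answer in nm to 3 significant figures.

Relativistic Doppler: λ_obs = λ_src √((1−β)/(1+β))
= 696 × √(0.88600/1.1140) = 696 × 0.89181 = 621 nm

λ_obs ≈ 621 nm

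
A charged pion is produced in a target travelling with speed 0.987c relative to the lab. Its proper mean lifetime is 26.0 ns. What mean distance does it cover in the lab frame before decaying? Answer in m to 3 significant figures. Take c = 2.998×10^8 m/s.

d ≈ 47.9 m

γ = 1/√(1 − 0.987²) = 6.2220
Dilated lifetime: Δt = γτ₀ = 6.2220 × 26.0 ns = 161.77 ns
d = vΔt = 0.987c × 161.77 ns = 2.9590×10^8 m/s × 1.6177×10^-7 s = 47.9 m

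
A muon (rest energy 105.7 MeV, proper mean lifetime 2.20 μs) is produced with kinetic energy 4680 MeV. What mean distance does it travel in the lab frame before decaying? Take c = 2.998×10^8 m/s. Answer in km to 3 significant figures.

γ = 1 + K/(m₀c²) = 1 + 4680/105.7 = 45.276
β = √(1 − 1/γ²) = 0.99976
Dilated lifetime: γτ₀ = 45.276 × 2.20 μs = 99.608 μs
d = βc·γτ₀ = 0.99976 × (2.998×10^8 m/s) × 9.9608×10^-5 s = 29.9 km

d ≈ 29.9 km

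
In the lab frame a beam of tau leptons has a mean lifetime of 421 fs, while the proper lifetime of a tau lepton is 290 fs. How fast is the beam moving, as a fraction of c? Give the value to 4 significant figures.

β ≈ 0.7249

γ = Δt/τ₀ = 421/290 = 1.45172
β = √(1 − 1/γ²) = √(1 − 1/1.45172²) = 0.7249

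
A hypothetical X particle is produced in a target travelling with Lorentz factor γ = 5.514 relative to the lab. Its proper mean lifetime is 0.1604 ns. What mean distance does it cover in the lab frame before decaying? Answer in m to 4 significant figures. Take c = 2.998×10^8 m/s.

β = √(1 − 1/γ²) = √(1 − 1/5.514²) = 0.983417
Dilated lifetime: Δt = γτ₀ = 5.514 × 0.1604 ns = 0.884446 ns
d = vΔt = 0.983417c × 0.884446 ns = 2.94829×10^8 m/s × 8.84446×10^-10 s = 0.2608 m

d ≈ 0.2608 m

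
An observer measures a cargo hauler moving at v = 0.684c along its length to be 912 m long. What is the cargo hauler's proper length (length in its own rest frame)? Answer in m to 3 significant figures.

L₀ ≈ 1250 m

γ = 1/√(1 − 0.684²) = 1.3708
L₀ = γL = 1.3708 × 912 = 1250 m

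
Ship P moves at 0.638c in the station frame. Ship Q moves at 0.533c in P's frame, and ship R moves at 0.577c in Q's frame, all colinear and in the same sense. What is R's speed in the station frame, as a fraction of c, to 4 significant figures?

u ≈ 0.9645c

Compose boost 2: (0.533 + 0.638)/(1 + 0.533×0.638) = 1.171/1.34005 = 0.873845
Compose boost 3: (0.577 + 0.873845)/(1 + 0.577×0.873845) = 1.45085/1.50421 = 0.9645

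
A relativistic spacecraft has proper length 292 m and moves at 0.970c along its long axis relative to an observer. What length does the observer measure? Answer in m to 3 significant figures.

γ = 1/√(1 − 0.970²) = 4.1135
Length contraction: L = L₀/γ = 292/4.1135 = 71.0 m

L ≈ 71.0 m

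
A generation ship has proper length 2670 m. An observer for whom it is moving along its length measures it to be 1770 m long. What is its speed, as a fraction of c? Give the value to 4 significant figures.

β ≈ 0.7487

γ = L₀/L = 2670/1770 = 1.50847
β = √(1 − 1/γ²) = 0.7487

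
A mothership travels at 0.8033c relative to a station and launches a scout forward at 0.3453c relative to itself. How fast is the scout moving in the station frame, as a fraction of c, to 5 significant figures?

u ≈ 0.89918c

Compose boost 2: (0.3453 + 0.8033)/(1 + 0.3453×0.8033) = 1.1486/1.277379 = 0.89918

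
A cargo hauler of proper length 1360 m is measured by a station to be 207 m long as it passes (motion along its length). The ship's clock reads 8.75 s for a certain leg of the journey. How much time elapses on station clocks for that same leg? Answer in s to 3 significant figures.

Length contraction ⇒ γ = L₀/L = 1360/207 = 6.5700
Time dilation: Δt = γτ₀ = 6.5700 × 8.75 s = 57.5 s

Δt ≈ 57.5 s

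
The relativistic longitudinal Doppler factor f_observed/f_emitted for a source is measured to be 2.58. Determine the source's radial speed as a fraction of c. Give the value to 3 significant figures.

f_obs/f_src = √((1+β)/(1−β)) = 2.58  ⇒  (1+β)/(1−β) = 6.6564
β = |1 − D²|/(1 + D²) = |1 − 6.6564|/(1 + 6.6564) = 0.739

β ≈ 0.739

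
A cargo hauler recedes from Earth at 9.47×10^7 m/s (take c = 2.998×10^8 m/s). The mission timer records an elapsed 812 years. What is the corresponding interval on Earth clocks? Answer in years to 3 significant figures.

β = v/c = 9.47×10^7 / 2.998×10^8 = 0.31588
γ = 1/√(1 − 0.31588²) = 1.0540
Time dilation: Δt = γτ₀ = 1.0540 × 812 years = 856 years

Δt ≈ 856 years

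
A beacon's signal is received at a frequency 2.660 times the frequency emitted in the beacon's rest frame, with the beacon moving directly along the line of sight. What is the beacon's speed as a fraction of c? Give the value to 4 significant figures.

f_obs/f_src = √((1+β)/(1−β)) = 2.660  ⇒  (1+β)/(1−β) = 7.07560
β = |1 − D²|/(1 + D²) = |1 − 7.07560|/(1 + 7.07560) = 0.7523

β ≈ 0.7523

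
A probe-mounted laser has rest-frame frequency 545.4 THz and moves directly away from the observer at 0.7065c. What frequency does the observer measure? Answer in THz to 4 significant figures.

f_obs ≈ 226.2 THz

Relativistic Doppler: f_obs = f_src √((1−β)/(1+β))
= 545.4 × √(0.293500/1.70650) = 545.4 × 0.414716 = 226.2 THz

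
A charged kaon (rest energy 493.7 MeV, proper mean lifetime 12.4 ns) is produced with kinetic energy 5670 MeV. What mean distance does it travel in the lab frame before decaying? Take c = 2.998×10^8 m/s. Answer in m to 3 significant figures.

γ = 1 + K/(m₀c²) = 1 + 5670/493.7 = 12.485
β = √(1 − 1/γ²) = 0.99679
Dilated lifetime: γτ₀ = 12.485 × 12.4 ns = 154.81 ns
d = βc·γτ₀ = 0.99679 × (2.998×10^8 m/s) × 1.5481×10^-7 s = 46.3 m

d ≈ 46.3 m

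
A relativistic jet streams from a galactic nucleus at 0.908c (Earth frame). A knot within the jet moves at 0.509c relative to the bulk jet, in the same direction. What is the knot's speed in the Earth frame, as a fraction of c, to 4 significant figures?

Relativistic velocity addition: u = (u' + v)/(1 + u'v/c²)
= (0.509 + 0.908)/(1 + 0.509×0.908) = 1.417/1.46217 = 0.9691

u ≈ 0.9691c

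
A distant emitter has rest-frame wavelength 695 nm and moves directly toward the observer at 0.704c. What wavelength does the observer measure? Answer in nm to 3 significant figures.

Relativistic Doppler: λ_obs = λ_src √((1−β)/(1+β))
= 695 × √(0.29600/1.7040) = 695 × 0.41678 = 290 nm

λ_obs ≈ 290 nm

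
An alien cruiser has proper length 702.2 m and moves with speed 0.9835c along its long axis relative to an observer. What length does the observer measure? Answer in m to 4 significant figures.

γ = 1/√(1 − 0.9835²) = 5.52767
Length contraction: L = L₀/γ = 702.2/5.52767 = 127.0 m

L ≈ 127.0 m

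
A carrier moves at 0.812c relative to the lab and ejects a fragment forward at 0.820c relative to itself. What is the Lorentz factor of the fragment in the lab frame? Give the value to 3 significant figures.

γ ≈ 4.99

u_lab = (0.820 + 0.812)/(1 + 0.820×0.812) = 1.632/1.66584 = 0.979686
γ = 1/√(1 − 0.979686²) = 4.99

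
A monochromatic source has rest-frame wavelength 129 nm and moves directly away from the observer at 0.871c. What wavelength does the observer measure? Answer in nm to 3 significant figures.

λ_obs ≈ 491 nm

Relativistic Doppler: λ_obs = λ_src √((1+β)/(1−β))
= 129 × √(1.8710/0.12900) = 129 × 3.8084 = 491 nm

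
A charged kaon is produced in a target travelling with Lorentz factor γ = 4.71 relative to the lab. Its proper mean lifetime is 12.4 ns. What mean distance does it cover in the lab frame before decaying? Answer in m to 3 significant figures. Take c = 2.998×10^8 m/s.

d ≈ 17.1 m

β = √(1 − 1/γ²) = √(1 − 1/4.71²) = 0.97720
Dilated lifetime: Δt = γτ₀ = 4.71 × 12.4 ns = 58.404 ns
d = vΔt = 0.97720c × 58.404 ns = 2.9296×10^8 m/s × 5.8404×10^-8 s = 17.1 m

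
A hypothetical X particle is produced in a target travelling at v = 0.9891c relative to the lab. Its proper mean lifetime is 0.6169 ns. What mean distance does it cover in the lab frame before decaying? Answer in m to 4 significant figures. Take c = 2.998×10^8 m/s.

γ = 1/√(1 − 0.9891²) = 6.79139
Dilated lifetime: Δt = γτ₀ = 6.79139 × 0.6169 ns = 4.18961 ns
d = vΔt = 0.9891c × 4.18961 ns = 2.96532×10^8 m/s × 4.18961×10^-9 s = 1.242 m

d ≈ 1.242 m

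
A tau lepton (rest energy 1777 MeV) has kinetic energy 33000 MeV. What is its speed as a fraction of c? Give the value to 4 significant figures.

γ = 1 + K/(m₀c²) = 1 + 33000/1777 = 19.5706
β = √(1 − 1/γ²) = 0.9987

β ≈ 0.9987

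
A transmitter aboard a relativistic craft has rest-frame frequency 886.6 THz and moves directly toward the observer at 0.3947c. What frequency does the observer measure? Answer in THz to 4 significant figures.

f_obs ≈ 1346 THz

Relativistic Doppler: f_obs = f_src √((1+β)/(1−β))
= 886.6 × √(1.39470/0.605300) = 886.6 × 1.51794 = 1346 THz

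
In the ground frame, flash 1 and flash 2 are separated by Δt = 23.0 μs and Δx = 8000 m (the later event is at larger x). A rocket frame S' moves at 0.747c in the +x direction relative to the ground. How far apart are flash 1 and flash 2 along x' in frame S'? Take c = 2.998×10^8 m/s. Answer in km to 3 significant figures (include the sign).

γ = 1/√(1 − 0.747²) = 1.5042
Δx' = γ(Δx − vΔt) = 1.5042 × (8000 m − 0.747×(2.998×10^8 m/s)×23.0×10^-6 s)
= 1.5042 × (2849.1 m) = 4.29 km

Δx' ≈ 4.29 km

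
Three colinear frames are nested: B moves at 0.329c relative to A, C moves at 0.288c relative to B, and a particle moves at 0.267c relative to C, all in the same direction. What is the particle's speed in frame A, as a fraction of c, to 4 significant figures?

u ≈ 0.7220c

Compose boost 2: (0.288 + 0.329)/(1 + 0.288×0.329) = 0.6170/1.09475 = 0.563598
Compose boost 3: (0.267 + 0.563598)/(1 + 0.267×0.563598) = 0.830598/1.15048 = 0.7220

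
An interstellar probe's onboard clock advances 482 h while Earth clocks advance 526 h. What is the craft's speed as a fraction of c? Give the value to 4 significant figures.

γ = Δt/τ₀ = 526/482 = 1.09129
β = √(1 − 1/γ²) = √(1 − 1/1.09129²) = 0.4004

β ≈ 0.4004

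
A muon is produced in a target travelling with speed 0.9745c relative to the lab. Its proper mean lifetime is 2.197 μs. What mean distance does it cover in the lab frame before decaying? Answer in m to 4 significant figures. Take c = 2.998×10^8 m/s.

γ = 1/√(1 − 0.9745²) = 4.45658
Dilated lifetime: Δt = γτ₀ = 4.45658 × 2.197 μs = 9.79110 μs
d = vΔt = 0.9745c × 9.79110 μs = 2.92155×10^8 m/s × 9.79110×10^-6 s = 2861 m

d ≈ 2861 m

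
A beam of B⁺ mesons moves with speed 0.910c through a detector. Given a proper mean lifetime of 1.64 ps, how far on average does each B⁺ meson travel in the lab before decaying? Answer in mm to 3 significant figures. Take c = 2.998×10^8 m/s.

γ = 1/√(1 − 0.910²) = 2.4119
Dilated lifetime: Δt = γτ₀ = 2.4119 × 1.64 ps = 3.9555 ps
d = vΔt = 0.910c × 3.9555 ps = 2.7282×10^8 m/s × 3.9555×10^-12 s = 1.08 mm

d ≈ 1.08 mm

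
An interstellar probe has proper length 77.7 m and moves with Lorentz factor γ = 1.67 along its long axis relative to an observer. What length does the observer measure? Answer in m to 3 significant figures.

L ≈ 46.5 m

γ = 1.67 (given)
Length contraction: L = L₀/γ = 77.7/1.67 = 46.5 m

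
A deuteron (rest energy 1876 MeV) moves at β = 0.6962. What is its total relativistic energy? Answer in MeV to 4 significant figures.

E ≈ 2613 MeV

γ = 1/√(1 − 0.6962²) = 1.39305
E = γm₀c² = 1.39305 × 1876 MeV = 2613 MeV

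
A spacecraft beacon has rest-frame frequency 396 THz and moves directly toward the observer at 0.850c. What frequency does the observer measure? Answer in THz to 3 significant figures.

f_obs ≈ 1390 THz

Relativistic Doppler: f_obs = f_src √((1+β)/(1−β))
= 396 × √(1.8500/0.15000) = 396 × 3.5119 = 1390 THz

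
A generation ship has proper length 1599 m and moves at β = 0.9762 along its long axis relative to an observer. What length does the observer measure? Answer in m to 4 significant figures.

L ≈ 346.8 m

γ = 1/√(1 − 0.9762²) = 4.61101
Length contraction: L = L₀/γ = 1599/4.61101 = 346.8 m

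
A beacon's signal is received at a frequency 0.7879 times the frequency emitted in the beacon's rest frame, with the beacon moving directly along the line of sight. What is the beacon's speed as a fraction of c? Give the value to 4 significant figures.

f_obs/f_src = √((1−β)/(1+β)) = 0.7879  ⇒  (1−β)/(1+β) = 0.620786
β = |1 − D²|/(1 + D²) = |1 − 0.620786|/(1 + 0.620786) = 0.2340

β ≈ 0.2340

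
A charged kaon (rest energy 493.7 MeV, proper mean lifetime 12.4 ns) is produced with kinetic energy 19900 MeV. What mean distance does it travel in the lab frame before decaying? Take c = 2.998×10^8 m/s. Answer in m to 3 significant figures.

d ≈ 154 m

γ = 1 + K/(m₀c²) = 1 + 19900/493.7 = 41.308
β = √(1 − 1/γ²) = 0.99971
Dilated lifetime: γτ₀ = 41.308 × 12.4 ns = 512.22 ns
d = βc·γτ₀ = 0.99971 × (2.998×10^8 m/s) × 5.1222×10^-7 s = 154 m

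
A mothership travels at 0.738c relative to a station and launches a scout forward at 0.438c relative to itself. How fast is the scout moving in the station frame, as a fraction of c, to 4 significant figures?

Compose boost 2: (0.438 + 0.738)/(1 + 0.438×0.738) = 1.176/1.32324 = 0.8887

u ≈ 0.8887c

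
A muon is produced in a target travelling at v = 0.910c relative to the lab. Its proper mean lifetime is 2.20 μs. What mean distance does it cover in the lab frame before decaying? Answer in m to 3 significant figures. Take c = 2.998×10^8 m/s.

d ≈ 1450 m

γ = 1/√(1 − 0.910²) = 2.4119
Dilated lifetime: Δt = γτ₀ = 2.4119 × 2.20 μs = 5.3062 μs
d = vΔt = 0.910c × 5.3062 μs = 2.7282×10^8 m/s × 5.3062×10^-6 s = 1450 m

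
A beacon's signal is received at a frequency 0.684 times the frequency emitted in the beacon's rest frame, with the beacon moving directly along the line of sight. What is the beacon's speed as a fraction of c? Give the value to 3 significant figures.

f_obs/f_src = √((1−β)/(1+β)) = 0.684  ⇒  (1−β)/(1+β) = 0.46786
β = |1 − D²|/(1 + D²) = |1 − 0.46786|/(1 + 0.46786) = 0.363

β ≈ 0.363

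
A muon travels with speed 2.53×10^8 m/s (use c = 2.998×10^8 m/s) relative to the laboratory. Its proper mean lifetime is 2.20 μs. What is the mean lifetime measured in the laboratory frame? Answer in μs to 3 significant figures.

Δt ≈ 4.10 μs

β = v/c = 2.53×10^8 / 2.998×10^8 = 0.84390
γ = 1/√(1 − 0.84390²) = 1.8639
Time dilation: Δt = γτ₀ = 1.8639 × 2.20 μs = 4.10 μs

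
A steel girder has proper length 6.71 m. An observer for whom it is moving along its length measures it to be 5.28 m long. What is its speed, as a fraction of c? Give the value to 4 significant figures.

γ = L₀/L = 6.71/5.28 = 1.27083
β = √(1 − 1/γ²) = 0.6171

β ≈ 0.6171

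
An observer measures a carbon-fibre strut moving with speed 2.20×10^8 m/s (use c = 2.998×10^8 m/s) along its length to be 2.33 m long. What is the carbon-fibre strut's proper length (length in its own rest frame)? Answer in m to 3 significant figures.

β = v/c = 2.20×10^8 / 2.998×10^8 = 0.73382
γ = 1/√(1 − 0.73382²) = 1.4720
L₀ = γL = 1.4720 × 2.33 = 3.43 m

L₀ ≈ 3.43 m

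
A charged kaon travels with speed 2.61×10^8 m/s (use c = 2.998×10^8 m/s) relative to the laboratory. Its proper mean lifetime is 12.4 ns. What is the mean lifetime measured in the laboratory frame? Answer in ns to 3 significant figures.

Δt ≈ 25.2 ns

β = v/c = 2.61×10^8 / 2.998×10^8 = 0.87058
γ = 1/√(1 − 0.87058²) = 2.0324
Time dilation: Δt = γτ₀ = 2.0324 × 12.4 ns = 25.2 ns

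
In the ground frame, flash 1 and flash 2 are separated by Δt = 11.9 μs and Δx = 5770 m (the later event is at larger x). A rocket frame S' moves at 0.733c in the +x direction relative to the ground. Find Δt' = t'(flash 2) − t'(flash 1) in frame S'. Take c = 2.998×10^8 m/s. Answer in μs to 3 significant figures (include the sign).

Δt' ≈ -3.25 μs

γ = 1/√(1 − 0.733²) = 1.4701
Δt' = γ(Δt − vΔx/c²) = 1.4701 × (11.9 μs − 0.733×5770 m / (2.998×10^8 m/s))
= 1.4701 × (-2.2074 μs) = -3.25 μs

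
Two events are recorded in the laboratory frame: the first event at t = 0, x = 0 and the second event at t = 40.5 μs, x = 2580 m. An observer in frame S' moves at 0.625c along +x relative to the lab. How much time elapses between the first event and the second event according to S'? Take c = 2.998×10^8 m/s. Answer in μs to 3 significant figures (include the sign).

γ = 1/√(1 − 0.625²) = 1.2810
Δt' = γ(Δt − vΔx/c²) = 1.2810 × (40.5 μs − 0.625×2580 m / (2.998×10^8 m/s))
= 1.2810 × (35.121 μs) = 45.0 μs

Δt' ≈ 45.0 μs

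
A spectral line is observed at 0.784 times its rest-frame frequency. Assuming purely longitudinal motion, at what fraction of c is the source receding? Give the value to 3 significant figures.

β ≈ 0.239

f_obs/f_src = √((1−β)/(1+β)) = 0.784  ⇒  (1−β)/(1+β) = 0.61466
β = |1 − D²|/(1 + D²) = |1 − 0.61466|/(1 + 0.61466) = 0.239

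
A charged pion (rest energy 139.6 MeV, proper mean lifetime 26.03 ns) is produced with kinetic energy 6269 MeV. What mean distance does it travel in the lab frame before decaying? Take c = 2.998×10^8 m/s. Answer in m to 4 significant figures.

γ = 1 + K/(m₀c²) = 1 + 6269/139.6 = 45.9069
β = √(1 − 1/γ²) = 0.999763
Dilated lifetime: γτ₀ = 45.9069 × 26.03 ns = 1194.96 ns
d = βc·γτ₀ = 0.999763 × (2.998×10^8 m/s) × 1.19496×10^-6 s = 358.2 m

d ≈ 358.2 m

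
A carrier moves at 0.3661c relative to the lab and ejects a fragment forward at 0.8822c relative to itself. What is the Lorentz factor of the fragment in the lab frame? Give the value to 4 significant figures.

u_lab = (0.8822 + 0.3661)/(1 + 0.8822×0.3661) = 1.2483/1.322973 = 0.9435564
γ = 1/√(1 − 0.9435564²) = 3.019

γ ≈ 3.019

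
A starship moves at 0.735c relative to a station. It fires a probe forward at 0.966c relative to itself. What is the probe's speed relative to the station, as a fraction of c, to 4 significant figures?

u ≈ 0.9947c

Relativistic velocity addition: u = (u' + v)/(1 + u'v/c²)
= (0.966 + 0.735)/(1 + 0.966×0.735) = 1.701/1.71001 = 0.9947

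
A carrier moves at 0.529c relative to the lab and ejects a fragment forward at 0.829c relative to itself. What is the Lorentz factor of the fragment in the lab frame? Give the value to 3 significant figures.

γ ≈ 3.03

u_lab = (0.829 + 0.529)/(1 + 0.829×0.529) = 1.358/1.43854 = 0.944012
γ = 1/√(1 − 0.944012²) = 3.03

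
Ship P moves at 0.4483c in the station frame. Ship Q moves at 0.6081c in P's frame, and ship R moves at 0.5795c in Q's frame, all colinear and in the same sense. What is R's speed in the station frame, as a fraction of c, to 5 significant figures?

Compose boost 2: (0.6081 + 0.4483)/(1 + 0.6081×0.4483) = 1.0564/1.272611 = 0.8301043
Compose boost 3: (0.5795 + 0.8301043)/(1 + 0.5795×0.8301043) = 1.409604/1.481045 = 0.95176

u ≈ 0.95176c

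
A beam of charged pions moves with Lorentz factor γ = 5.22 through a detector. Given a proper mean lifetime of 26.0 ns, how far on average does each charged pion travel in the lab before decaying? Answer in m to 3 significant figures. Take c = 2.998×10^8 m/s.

β = √(1 − 1/γ²) = √(1 − 1/5.22²) = 0.98148
Dilated lifetime: Δt = γτ₀ = 5.22 × 26.0 ns = 135.72 ns
d = vΔt = 0.98148c × 135.72 ns = 2.9425×10^8 m/s × 1.3572×10^-7 s = 39.9 m

d ≈ 39.9 m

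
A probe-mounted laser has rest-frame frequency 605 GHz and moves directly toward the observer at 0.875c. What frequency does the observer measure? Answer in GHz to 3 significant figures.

f_obs ≈ 2340 GHz

Relativistic Doppler: f_obs = f_src √((1+β)/(1−β))
= 605 × √(1.8750/0.12500) = 605 × 3.8730 = 2340 GHz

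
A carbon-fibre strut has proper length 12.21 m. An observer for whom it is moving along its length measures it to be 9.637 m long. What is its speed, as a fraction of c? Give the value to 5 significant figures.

γ = L₀/L = 12.21/9.637 = 1.266992
β = √(1 − 1/γ²) = 0.61404

β ≈ 0.61404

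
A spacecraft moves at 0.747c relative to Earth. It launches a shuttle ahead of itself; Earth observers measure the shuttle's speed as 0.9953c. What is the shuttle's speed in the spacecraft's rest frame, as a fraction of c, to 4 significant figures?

u' ≈ 0.9680c

Inverse velocity addition: u' = (u − v)/(1 − uv/c²)
= (0.9953 − 0.747)/(1 − 0.9953×0.747) = 0.2483/0.256511 = 0.9680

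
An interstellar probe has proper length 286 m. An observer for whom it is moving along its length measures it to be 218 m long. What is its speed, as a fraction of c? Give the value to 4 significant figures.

γ = L₀/L = 286/218 = 1.31193
β = √(1 − 1/γ²) = 0.6473

β ≈ 0.6473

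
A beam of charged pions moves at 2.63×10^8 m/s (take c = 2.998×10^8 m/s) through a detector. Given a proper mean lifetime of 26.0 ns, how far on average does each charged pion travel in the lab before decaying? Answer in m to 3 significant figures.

d ≈ 14.2 m

β = v/c = 2.63×10^8 / 2.998×10^8 = 0.87725
γ = 1/√(1 − 0.87725²) = 2.0832
Dilated lifetime: Δt = γτ₀ = 2.0832 × 26.0 ns = 54.163 ns
d = vΔt = 0.87725c × 54.163 ns = 2.6300×10^8 m/s × 5.4163×10^-8 s = 14.2 m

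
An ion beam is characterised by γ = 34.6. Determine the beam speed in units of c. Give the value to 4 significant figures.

β ≈ 0.9996

β = √(1 − 1/γ²) = √(1 − 1/34.6²) = √(0.999165) = 0.9996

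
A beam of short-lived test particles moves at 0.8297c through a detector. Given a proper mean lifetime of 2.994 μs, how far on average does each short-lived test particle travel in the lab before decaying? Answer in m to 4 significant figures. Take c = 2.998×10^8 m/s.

γ = 1/√(1 − 0.8297²) = 1.79144
Dilated lifetime: Δt = γτ₀ = 1.79144 × 2.994 μs = 5.36358 μs
d = vΔt = 0.8297c × 5.36358 μs = 2.48744×10^8 m/s × 5.36358×10^-6 s = 1334 m

d ≈ 1334 m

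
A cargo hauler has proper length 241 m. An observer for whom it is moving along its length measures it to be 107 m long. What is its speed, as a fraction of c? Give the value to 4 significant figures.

β ≈ 0.8960

γ = L₀/L = 241/107 = 2.25234
β = √(1 − 1/γ²) = 0.8960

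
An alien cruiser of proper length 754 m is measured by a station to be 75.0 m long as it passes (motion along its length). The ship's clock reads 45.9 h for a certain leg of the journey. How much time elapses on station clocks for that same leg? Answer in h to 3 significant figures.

Δt ≈ 461 h

Length contraction ⇒ γ = L₀/L = 754/75.0 = 10.053
Time dilation: Δt = γτ₀ = 10.053 × 45.9 h = 461 h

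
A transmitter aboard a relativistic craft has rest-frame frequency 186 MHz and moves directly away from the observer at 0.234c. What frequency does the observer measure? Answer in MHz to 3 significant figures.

Relativistic Doppler: f_obs = f_src √((1−β)/(1+β))
= 186 × √(0.76600/1.2340) = 186 × 0.78787 = 147 MHz

f_obs ≈ 147 MHz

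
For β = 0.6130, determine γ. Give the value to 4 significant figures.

γ ≈ 1.266

γ = 1/√(1 − β²) = 1/√(1 − 0.6130²) = 1/√(0.624231) = 1.266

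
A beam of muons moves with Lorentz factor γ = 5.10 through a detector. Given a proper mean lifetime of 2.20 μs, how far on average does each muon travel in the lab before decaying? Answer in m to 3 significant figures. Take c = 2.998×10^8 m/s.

d ≈ 3300 m

β = √(1 − 1/γ²) = √(1 − 1/5.10²) = 0.98059
Dilated lifetime: Δt = γτ₀ = 5.10 × 2.20 μs = 11.220 μs
d = vΔt = 0.98059c × 11.220 μs = 2.9398×10^8 m/s × 1.1220×10^-5 s = 3300 m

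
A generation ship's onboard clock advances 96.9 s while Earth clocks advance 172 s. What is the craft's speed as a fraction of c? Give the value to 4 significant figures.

β ≈ 0.8262

γ = Δt/τ₀ = 172/96.9 = 1.77503
β = √(1 − 1/γ²) = √(1 − 1/1.77503²) = 0.8262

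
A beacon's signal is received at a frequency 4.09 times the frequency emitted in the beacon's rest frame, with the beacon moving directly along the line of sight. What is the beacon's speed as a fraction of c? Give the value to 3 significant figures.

β ≈ 0.887

f_obs/f_src = √((1+β)/(1−β)) = 4.09  ⇒  (1+β)/(1−β) = 16.728
β = |1 − D²|/(1 + D²) = |1 − 16.728|/(1 + 16.728) = 0.887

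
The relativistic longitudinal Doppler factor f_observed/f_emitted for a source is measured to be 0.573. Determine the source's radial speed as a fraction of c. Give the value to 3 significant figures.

β ≈ 0.506

f_obs/f_src = √((1−β)/(1+β)) = 0.573  ⇒  (1−β)/(1+β) = 0.32833
β = |1 − D²|/(1 + D²) = |1 − 0.32833|/(1 + 0.32833) = 0.506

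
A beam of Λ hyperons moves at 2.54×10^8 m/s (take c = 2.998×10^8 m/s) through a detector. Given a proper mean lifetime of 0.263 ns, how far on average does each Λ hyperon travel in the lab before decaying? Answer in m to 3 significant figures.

d ≈ 0.126 m

β = v/c = 2.54×10^8 / 2.998×10^8 = 0.84723
γ = 1/√(1 − 0.84723²) = 1.8824
Dilated lifetime: Δt = γτ₀ = 1.8824 × 0.263 ns = 0.49508 ns
d = vΔt = 0.84723c × 0.49508 ns = 2.5400×10^8 m/s × 4.9508×10^-10 s = 0.126 m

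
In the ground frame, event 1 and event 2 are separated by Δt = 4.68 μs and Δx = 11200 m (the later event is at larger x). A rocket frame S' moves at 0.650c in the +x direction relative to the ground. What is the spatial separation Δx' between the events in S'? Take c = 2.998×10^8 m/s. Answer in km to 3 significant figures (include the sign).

γ = 1/√(1 − 0.650²) = 1.3159
Δx' = γ(Δx − vΔt) = 1.3159 × (11200 m − 0.650×(2.998×10^8 m/s)×4.68×10^-6 s)
= 1.3159 × (10288 m) = 13.5 km

Δx' ≈ 13.5 km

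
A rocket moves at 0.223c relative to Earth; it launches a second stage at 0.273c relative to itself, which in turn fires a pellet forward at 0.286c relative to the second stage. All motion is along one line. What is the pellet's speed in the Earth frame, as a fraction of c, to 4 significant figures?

Compose boost 2: (0.273 + 0.223)/(1 + 0.273×0.223) = 0.4960/1.06088 = 0.467537
Compose boost 3: (0.286 + 0.467537)/(1 + 0.286×0.467537) = 0.753537/1.13372 = 0.6647

u ≈ 0.6647c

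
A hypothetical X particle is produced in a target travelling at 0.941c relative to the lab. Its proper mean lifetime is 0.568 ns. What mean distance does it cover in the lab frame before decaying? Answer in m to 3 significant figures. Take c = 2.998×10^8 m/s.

γ = 1/√(1 − 0.941²) = 2.9550
Dilated lifetime: Δt = γτ₀ = 2.9550 × 0.568 ns = 1.6785 ns
d = vΔt = 0.941c × 1.6785 ns = 2.8211×10^8 m/s × 1.6785×10^-9 s = 0.474 m

d ≈ 0.474 m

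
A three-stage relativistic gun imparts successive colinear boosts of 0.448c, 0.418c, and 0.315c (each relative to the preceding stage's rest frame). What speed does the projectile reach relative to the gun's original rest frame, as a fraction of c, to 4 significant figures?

u ≈ 0.8493c

Compose boost 2: (0.418 + 0.448)/(1 + 0.418×0.448) = 0.8660/1.18726 = 0.729408
Compose boost 3: (0.315 + 0.729408)/(1 + 0.315×0.729408) = 1.04441/1.22976 = 0.8493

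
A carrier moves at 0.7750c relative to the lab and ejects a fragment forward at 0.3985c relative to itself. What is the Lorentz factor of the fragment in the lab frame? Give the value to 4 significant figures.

u_lab = (0.3985 + 0.7750)/(1 + 0.3985×0.7750) = 1.1735/1.308838 = 0.8965972
γ = 1/√(1 − 0.8965972²) = 2.258

γ ≈ 2.258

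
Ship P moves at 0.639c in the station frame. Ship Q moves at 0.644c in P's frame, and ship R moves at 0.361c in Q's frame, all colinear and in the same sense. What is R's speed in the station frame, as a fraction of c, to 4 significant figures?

u ≈ 0.9562c

Compose boost 2: (0.644 + 0.639)/(1 + 0.644×0.639) = 1.283/1.41152 = 0.908952
Compose boost 3: (0.361 + 0.908952)/(1 + 0.361×0.908952) = 1.26995/1.32813 = 0.9562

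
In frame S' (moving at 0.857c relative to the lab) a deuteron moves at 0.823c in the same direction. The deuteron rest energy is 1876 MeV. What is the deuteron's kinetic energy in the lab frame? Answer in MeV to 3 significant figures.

u_lab = (0.823 + 0.857)/(1 + 0.823×0.857) = 0.985158
γ = 1/√(1 − 0.985158²) = 5.8257
K = (γ − 1)m₀c² = (5.8257 − 1) × 1876 = 4.8257 × 1876 = 9050 MeV

K ≈ 9050 MeV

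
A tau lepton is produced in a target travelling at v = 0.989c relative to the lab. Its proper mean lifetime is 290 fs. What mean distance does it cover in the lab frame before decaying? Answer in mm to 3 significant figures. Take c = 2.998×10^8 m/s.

γ = 1/√(1 − 0.989²) = 6.7606
Dilated lifetime: Δt = γτ₀ = 6.7606 × 290 fs = 1960.6 fs
d = vΔt = 0.989c × 1960.6 fs = 2.9650×10^8 m/s × 1.9606×10^-12 s = 0.581 mm

d ≈ 0.581 mm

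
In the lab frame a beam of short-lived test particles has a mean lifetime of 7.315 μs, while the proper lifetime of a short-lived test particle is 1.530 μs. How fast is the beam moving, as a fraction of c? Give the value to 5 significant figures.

γ = Δt/τ₀ = 7.315/1.530 = 4.781046
β = √(1 − 1/γ²) = √(1 − 1/4.781046²) = 0.97788

β ≈ 0.97788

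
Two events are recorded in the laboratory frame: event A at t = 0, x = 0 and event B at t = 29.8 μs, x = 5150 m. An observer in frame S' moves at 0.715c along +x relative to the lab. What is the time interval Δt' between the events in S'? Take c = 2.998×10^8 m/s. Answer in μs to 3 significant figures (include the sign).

γ = 1/√(1 − 0.715²) = 1.4304
Δt' = γ(Δt − vΔx/c²) = 1.4304 × (29.8 μs − 0.715×5150 m / (2.998×10^8 m/s))
= 1.4304 × (17.518 μs) = 25.1 μs

Δt' ≈ 25.1 μs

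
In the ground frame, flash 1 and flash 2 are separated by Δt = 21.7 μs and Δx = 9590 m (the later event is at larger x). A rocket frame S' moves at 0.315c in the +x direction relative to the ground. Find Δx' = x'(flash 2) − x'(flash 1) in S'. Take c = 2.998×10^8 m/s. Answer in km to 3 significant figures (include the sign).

Δx' ≈ 7.95 km

γ = 1/√(1 − 0.315²) = 1.0536
Δx' = γ(Δx − vΔt) = 1.0536 × (9590 m − 0.315×(2.998×10^8 m/s)×21.7×10^-6 s)
= 1.0536 × (7540.7 m) = 7.95 km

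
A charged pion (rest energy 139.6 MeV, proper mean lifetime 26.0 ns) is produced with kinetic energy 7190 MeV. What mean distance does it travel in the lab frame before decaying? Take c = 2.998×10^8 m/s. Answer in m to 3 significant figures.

γ = 1 + K/(m₀c²) = 1 + 7190/139.6 = 52.504
β = √(1 − 1/γ²) = 0.99982
Dilated lifetime: γτ₀ = 52.504 × 26.0 ns = 1365.1 ns
d = βc·γτ₀ = 0.99982 × (2.998×10^8 m/s) × 1.3651×10^-6 s = 409 m

d ≈ 409 m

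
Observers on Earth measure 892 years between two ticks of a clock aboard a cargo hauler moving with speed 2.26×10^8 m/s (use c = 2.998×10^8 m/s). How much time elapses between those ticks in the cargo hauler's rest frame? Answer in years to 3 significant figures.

β = v/c = 2.26×10^8 / 2.998×10^8 = 0.75384
γ = 1/√(1 − 0.75384²) = 1.5219
Proper time: τ₀ = Δt/γ = 892/1.5219 = 586 years

τ₀ ≈ 586 years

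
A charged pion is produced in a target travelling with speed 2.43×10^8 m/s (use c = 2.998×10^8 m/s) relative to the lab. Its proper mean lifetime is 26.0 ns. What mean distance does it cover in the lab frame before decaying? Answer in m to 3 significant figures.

d ≈ 10.8 m

β = v/c = 2.43×10^8 / 2.998×10^8 = 0.81054
γ = 1/√(1 − 0.81054²) = 1.7074
Dilated lifetime: Δt = γτ₀ = 1.7074 × 26.0 ns = 44.393 ns
d = vΔt = 0.81054c × 44.393 ns = 2.4300×10^8 m/s × 4.4393×10^-8 s = 10.8 m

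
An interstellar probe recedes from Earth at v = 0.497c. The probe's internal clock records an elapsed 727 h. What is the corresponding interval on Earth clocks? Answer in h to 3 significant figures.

Δt ≈ 838 h

γ = 1/√(1 − 0.497²) = 1.1524
Time dilation: Δt = γτ₀ = 1.1524 × 727 h = 838 h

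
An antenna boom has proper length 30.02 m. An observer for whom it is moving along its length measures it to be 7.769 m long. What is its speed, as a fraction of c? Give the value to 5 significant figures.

β ≈ 0.96593

γ = L₀/L = 30.02/7.769 = 3.864075
β = √(1 − 1/γ²) = 0.96593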